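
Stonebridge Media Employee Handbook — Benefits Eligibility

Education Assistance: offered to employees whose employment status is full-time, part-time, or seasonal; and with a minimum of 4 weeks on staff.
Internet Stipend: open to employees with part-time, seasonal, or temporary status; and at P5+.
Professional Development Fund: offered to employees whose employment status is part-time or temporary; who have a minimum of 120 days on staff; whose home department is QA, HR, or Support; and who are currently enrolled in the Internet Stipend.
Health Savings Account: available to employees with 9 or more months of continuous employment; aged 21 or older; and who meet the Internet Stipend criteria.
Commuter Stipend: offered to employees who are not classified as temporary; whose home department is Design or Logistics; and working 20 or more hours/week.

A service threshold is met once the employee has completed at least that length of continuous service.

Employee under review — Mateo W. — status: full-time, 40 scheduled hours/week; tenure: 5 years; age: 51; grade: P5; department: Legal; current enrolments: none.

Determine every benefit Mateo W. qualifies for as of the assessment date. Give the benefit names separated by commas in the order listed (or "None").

Education Assistance — status full-time ✓; service 5 years ≥ 4 weeks (≈28 days) ✓ → eligible.
Internet Stipend — status full-time ✗ (requires part-time, seasonal, or temporary) → not eligible.
Professional Development Fund — status full-time ✗ (requires part-time or temporary) → not eligible.
Health Savings Account — service 5 years ≥ 9 months (≈270 days) ✓; age 51 ≥ 21 ✓; not eligible for Internet Stipend ✗ → not eligible.
Commuter Stipend — status full-time ✓ (not excluded); dept Legal ✗ → not eligible.

Education Assistance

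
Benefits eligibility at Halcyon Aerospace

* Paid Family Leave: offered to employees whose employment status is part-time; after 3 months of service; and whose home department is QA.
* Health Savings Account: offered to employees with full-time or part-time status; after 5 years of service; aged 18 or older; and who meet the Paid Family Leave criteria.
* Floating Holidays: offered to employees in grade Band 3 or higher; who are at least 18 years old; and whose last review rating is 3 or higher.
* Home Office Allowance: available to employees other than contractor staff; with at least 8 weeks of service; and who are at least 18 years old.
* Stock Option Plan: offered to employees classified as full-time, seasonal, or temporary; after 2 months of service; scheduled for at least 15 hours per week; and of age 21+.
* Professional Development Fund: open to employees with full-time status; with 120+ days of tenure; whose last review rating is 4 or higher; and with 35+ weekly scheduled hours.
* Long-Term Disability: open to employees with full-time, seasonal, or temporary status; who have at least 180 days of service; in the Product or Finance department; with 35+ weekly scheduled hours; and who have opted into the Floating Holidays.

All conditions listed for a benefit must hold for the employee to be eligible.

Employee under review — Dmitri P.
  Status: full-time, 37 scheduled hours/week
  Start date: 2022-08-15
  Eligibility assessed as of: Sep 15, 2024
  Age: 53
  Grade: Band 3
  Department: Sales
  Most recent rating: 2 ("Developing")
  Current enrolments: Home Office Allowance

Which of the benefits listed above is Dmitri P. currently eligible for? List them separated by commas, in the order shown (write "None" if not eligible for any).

Service from 2022-08-15 to Sep 15, 2024: 762 days.
Paid Family Leave — status full-time ✗ (requires part-time) → not eligible.
Health Savings Account — status full-time ✓; service 762 days < 5 years (≈1825 days) ✗ → not eligible.
Floating Holidays — grade Band 3 ≥ Band 3 ✓; age 53 ≥ 18 ✓; rating 2 < 3 ✗ → not eligible.
Home Office Allowance — status full-time ✓ (not excluded); service 762 days ≥ 8 weeks (≈56 days) ✓; age 53 ≥ 18 ✓ → eligible.
Stock Option Plan — status full-time ✓; service 762 days ≥ 2 months (≈60 days) ✓; 37 hrs/wk ≥ 15 ✓; age 53 ≥ 21 ✓ → eligible.
Professional Development Fund — status full-time ✓; service 762 days ≥ 120 days ✓; rating 2 < 4 ✗ → not eligible.
Long-Term Disability — status full-time ✓; service 762 days ≥ 180 days ✓; dept Sales ✗ → not eligible.

Home Office Allowance, Stock Option Plan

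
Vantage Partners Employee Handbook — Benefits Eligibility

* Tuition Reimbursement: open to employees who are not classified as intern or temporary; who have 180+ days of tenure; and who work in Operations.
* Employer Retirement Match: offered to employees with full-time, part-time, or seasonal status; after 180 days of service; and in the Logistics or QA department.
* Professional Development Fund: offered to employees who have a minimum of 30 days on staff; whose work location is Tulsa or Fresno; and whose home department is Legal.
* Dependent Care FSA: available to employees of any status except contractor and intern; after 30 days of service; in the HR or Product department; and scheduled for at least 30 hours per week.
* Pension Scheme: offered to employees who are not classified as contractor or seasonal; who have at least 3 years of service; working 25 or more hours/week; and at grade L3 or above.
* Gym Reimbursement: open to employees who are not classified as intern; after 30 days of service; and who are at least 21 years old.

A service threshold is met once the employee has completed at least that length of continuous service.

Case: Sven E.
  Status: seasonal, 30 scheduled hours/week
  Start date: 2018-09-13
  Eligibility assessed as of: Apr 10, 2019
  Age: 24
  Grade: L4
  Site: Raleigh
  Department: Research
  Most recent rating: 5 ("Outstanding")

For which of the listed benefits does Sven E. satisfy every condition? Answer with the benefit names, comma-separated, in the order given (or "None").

Gym Reimbursement

Service from 2018-09-13 to Apr 10, 2019: 209 days.
Tuition Reimbursement — status seasonal ✓ (not excluded); service 209 days ≥ 180 days ✓; dept Research ✗ → not eligible.
Employer Retirement Match — status seasonal ✓; service 209 days ≥ 180 days ✓; dept Research ✗ → not eligible.
Professional Development Fund — service 209 days ≥ 30 days ✓; site Raleigh ✗ (not Tulsa or Fresno) → not eligible.
Dependent Care FSA — status seasonal ✓ (not excluded); service 209 days ≥ 30 days ✓; dept Research ✗ → not eligible.
Pension Scheme — status seasonal ✗ (excluded) → not eligible.
Gym Reimbursement — status seasonal ✓ (not excluded); service 209 days ≥ 30 days ✓; age 24 ≥ 21 ✓ → eligible.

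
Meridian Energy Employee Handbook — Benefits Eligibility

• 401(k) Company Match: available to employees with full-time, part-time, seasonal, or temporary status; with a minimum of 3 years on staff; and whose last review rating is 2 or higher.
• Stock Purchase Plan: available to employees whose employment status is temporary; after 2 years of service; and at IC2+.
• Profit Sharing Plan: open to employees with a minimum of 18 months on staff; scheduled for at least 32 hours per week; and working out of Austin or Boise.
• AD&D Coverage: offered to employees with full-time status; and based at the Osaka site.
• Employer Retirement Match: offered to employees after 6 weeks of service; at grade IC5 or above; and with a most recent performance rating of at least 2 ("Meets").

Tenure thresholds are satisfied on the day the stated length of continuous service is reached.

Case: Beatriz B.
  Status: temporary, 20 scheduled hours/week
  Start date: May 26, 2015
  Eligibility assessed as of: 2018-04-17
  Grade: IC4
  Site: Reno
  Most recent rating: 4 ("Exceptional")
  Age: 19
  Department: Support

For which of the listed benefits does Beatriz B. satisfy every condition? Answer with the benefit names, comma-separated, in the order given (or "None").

Service from May 26, 2015 to 2018-04-17: 1057 days.
401(k) Company Match — status temporary ✓; service 1057 days < 3 years (≈1095 days) ✗ → not eligible.
Stock Purchase Plan — status temporary ✓; service 1057 days ≥ 2 years (≈730 days) ✓; grade IC4 ≥ IC2 ✓ → eligible.
Profit Sharing Plan — service 1057 days ≥ 18 months (≈540 days) ✓; 20 hrs/wk < 32 ✗ → not eligible.
AD&D Coverage — status temporary ✗ (requires full-time) → not eligible.
Employer Retirement Match — service 1057 days ≥ 6 weeks (≈42 days) ✓; grade IC4 < IC5 ✗ → not eligible.

Stock Purchase Plan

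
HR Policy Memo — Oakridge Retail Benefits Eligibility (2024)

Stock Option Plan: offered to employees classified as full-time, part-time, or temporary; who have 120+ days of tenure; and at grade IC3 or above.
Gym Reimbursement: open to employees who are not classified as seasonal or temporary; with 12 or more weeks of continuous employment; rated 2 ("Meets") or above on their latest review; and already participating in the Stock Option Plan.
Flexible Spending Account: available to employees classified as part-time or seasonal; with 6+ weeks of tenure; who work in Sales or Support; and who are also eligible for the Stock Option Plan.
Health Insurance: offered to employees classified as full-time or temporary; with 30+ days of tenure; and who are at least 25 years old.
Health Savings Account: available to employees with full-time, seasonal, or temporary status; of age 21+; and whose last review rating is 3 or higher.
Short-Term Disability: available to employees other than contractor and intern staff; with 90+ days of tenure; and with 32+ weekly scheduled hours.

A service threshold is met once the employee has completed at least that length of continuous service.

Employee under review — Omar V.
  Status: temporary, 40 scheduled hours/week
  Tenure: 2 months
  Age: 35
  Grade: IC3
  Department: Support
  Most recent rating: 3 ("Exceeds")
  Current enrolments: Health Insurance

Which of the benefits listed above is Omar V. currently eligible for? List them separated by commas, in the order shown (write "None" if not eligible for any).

Stock Option Plan — status temporary ✓; service 2 months < 120 days ✗ → not eligible.
Gym Reimbursement — status temporary ✗ (excluded) → not eligible.
Flexible Spending Account — status temporary ✗ (requires part-time or seasonal) → not eligible.
Health Insurance — status temporary ✓; service 2 months ≥ 30 days ✓; age 35 ≥ 25 ✓ → eligible.
Health Savings Account — status temporary ✓; age 35 ≥ 21 ✓; rating 3 ≥ 3 ✓ → eligible.
Short-Term Disability — status temporary ✓ (not excluded); service 2 months < 90 days ✗ → not eligible.

Health Insurance, Health Savings Account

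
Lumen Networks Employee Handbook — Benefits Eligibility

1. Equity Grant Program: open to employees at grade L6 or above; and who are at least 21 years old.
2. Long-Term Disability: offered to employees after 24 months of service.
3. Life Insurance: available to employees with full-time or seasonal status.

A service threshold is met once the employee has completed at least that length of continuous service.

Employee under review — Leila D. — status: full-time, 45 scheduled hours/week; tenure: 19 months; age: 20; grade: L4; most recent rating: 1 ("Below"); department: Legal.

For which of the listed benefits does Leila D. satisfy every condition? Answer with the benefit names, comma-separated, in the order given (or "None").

Life Insurance

Equity Grant Program — grade L4 < L6 ✗ → not eligible.
Long-Term Disability — service 19 months < 24 months ✗ → not eligible.
Life Insurance — status full-time ✓ → eligible.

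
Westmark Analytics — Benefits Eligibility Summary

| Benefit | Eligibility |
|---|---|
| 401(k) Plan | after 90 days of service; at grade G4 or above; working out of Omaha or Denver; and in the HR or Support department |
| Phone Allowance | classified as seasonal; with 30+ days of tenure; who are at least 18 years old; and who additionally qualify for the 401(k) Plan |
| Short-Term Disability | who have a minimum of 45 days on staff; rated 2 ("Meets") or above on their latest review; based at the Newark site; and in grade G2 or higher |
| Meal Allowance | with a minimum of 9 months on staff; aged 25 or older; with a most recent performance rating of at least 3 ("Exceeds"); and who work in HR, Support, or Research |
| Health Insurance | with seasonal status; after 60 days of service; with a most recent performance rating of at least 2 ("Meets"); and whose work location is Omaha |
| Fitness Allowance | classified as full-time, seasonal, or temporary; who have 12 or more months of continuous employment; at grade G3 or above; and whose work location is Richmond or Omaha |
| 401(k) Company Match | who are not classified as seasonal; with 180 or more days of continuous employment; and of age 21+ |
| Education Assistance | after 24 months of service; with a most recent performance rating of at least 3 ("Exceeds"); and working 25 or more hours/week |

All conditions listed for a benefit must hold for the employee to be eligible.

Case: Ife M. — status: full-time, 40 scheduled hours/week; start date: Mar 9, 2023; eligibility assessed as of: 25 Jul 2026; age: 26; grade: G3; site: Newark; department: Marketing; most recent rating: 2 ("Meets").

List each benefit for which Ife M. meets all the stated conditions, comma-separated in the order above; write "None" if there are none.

Short-Term Disability, 401(k) Company Match

Service from Mar 9, 2023 to 25 Jul 2026: 1234 days.
401(k) Plan — service 1234 days ≥ 90 days ✓; grade G3 < G4 ✗ → not eligible.
Phone Allowance — status full-time ✗ (requires seasonal) → not eligible.
Short-Term Disability — service 1234 days ≥ 45 days ✓; rating 2 ≥ 2 ✓; site Newark ✓; grade G3 ≥ G2 ✓ → eligible.
Meal Allowance — service 1234 days ≥ 9 months (≈270 days) ✓; age 26 ≥ 25 ✓; rating 2 < 3 ✗ → not eligible.
Health Insurance — status full-time ✗ (requires seasonal) → not eligible.
Fitness Allowance — status full-time ✓; service 1234 days ≥ 12 months (≈360 days) ✓; grade G3 ≥ G3 ✓; site Newark ✗ (not Richmond or Omaha) → not eligible.
401(k) Company Match — status full-time ✓ (not excluded); service 1234 days ≥ 180 days ✓; age 26 ≥ 21 ✓ → eligible.
Education Assistance — service 1234 days ≥ 24 months (≈720 days) ✓; rating 2 < 3 ✗ → not eligible.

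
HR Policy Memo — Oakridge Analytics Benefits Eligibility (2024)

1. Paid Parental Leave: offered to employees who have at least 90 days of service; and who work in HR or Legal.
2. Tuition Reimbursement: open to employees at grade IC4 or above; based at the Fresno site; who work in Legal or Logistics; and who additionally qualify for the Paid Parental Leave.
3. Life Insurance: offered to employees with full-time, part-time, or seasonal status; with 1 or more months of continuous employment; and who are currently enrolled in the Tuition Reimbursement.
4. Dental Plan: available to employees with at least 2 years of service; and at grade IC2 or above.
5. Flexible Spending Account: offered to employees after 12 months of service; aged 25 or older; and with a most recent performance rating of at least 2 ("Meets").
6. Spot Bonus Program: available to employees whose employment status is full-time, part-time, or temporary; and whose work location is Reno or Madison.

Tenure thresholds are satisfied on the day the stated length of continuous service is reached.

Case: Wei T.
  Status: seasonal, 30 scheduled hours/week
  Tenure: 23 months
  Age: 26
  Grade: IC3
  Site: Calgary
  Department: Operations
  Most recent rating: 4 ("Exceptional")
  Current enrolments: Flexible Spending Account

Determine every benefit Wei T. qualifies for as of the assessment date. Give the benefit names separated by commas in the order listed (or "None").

Flexible Spending Account

Paid Parental Leave — service 23 months ≥ 90 days ✓; dept Operations ✗ → not eligible.
Tuition Reimbursement — grade IC3 < IC4 ✗ → not eligible.
Life Insurance — status seasonal ✓; service 23 months ≥ 1 month ✓; not enrolled in Tuition Reimbursement ✗ → not eligible.
Dental Plan — service 23 months < 2 years (≈730 days) ✗ → not eligible.
Flexible Spending Account — service 23 months ≥ 12 months ✓; age 26 ≥ 25 ✓; rating 4 ≥ 2 ✓ → eligible.
Spot Bonus Program — status seasonal ✗ (requires full-time, part-time, or temporary) → not eligible.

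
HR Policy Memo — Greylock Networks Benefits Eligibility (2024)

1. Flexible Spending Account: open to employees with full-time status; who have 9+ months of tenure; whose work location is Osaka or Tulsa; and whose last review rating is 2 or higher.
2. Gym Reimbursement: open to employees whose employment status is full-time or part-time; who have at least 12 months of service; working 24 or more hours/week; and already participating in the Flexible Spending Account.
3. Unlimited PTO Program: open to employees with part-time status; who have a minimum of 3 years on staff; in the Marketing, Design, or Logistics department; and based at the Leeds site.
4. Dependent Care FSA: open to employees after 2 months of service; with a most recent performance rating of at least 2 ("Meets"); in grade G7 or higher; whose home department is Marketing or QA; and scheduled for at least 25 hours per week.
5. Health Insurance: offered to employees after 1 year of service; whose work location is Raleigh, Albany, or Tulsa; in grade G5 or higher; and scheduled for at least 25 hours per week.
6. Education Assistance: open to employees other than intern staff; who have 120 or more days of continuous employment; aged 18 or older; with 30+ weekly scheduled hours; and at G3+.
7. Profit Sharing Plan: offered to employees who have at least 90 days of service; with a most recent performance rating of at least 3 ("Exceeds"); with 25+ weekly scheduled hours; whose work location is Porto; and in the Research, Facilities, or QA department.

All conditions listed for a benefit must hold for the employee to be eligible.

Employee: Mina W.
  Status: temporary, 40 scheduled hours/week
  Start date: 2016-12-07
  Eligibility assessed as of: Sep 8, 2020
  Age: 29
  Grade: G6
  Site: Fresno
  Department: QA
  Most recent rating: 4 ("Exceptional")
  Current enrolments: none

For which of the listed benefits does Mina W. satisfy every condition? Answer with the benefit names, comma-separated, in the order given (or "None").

Education Assistance

Service from 2016-12-07 to Sep 8, 2020: 1371 days.
Flexible Spending Account — status temporary ✗ (requires full-time) → not eligible.
Gym Reimbursement — status temporary ✗ (requires full-time or part-time) → not eligible.
Unlimited PTO Program — status temporary ✗ (requires part-time) → not eligible.
Dependent Care FSA — service 1371 days ≥ 2 months (≈60 days) ✓; rating 4 ≥ 2 ✓; grade G6 < G7 ✗ → not eligible.
Health Insurance — service 1371 days ≥ 1 year (≈365 days) ✓; site Fresno ✗ (not Raleigh, Albany, or Tulsa) → not eligible.
Education Assistance — status temporary ✓ (not excluded); service 1371 days ≥ 120 days ✓; age 29 ≥ 18 ✓; 40 hrs/wk ≥ 30 ✓; grade G6 ≥ G3 ✓ → eligible.
Profit Sharing Plan — service 1371 days ≥ 90 days ✓; rating 4 ≥ 3 ✓; 40 hrs/wk ≥ 25 ✓; site Fresno ✗ (not Porto) → not eligible.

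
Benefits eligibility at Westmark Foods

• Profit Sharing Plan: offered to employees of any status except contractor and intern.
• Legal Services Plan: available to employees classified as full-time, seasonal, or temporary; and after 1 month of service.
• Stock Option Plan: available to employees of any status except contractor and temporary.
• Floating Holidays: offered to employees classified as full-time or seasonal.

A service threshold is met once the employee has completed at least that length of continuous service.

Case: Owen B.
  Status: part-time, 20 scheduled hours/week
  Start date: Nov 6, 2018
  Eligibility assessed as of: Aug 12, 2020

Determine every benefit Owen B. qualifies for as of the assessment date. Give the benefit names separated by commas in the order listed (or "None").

Profit Sharing Plan, Stock Option Plan

Service from Nov 6, 2018 to Aug 12, 2020: 645 days.
Profit Sharing Plan — status part-time ✓ (not excluded) → eligible.
Legal Services Plan — status part-time ✗ (requires full-time, seasonal, or temporary) → not eligible.
Stock Option Plan — status part-time ✓ (not excluded) → eligible.
Floating Holidays — status part-time ✗ (requires full-time or seasonal) → not eligible.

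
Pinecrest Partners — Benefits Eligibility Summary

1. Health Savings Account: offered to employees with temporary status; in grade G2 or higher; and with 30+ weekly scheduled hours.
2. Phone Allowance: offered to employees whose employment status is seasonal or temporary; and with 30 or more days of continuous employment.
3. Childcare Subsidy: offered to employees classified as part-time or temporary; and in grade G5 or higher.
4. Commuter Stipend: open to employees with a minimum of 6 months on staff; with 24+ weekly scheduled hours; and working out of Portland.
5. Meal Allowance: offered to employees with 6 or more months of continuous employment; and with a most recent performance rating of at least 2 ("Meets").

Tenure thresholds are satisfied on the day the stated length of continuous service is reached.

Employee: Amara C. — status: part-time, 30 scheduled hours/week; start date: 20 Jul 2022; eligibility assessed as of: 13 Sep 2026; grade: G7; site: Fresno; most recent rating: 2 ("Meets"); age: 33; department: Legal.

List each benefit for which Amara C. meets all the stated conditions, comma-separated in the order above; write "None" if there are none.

Service from 20 Jul 2022 to 13 Sep 2026: 1516 days.
Health Savings Account — status part-time ✗ (requires temporary) → not eligible.
Phone Allowance — status part-time ✗ (requires seasonal or temporary) → not eligible.
Childcare Subsidy — status part-time ✓; grade G7 ≥ G5 ✓ → eligible.
Commuter Stipend — service 1516 days ≥ 6 months (≈180 days) ✓; 30 hrs/wk ≥ 24 ✓; site Fresno ✗ (not Portland) → not eligible.
Meal Allowance — service 1516 days ≥ 6 months (≈180 days) ✓; rating 2 ≥ 2 ✓ → eligible.

Childcare Subsidy, Meal Allowance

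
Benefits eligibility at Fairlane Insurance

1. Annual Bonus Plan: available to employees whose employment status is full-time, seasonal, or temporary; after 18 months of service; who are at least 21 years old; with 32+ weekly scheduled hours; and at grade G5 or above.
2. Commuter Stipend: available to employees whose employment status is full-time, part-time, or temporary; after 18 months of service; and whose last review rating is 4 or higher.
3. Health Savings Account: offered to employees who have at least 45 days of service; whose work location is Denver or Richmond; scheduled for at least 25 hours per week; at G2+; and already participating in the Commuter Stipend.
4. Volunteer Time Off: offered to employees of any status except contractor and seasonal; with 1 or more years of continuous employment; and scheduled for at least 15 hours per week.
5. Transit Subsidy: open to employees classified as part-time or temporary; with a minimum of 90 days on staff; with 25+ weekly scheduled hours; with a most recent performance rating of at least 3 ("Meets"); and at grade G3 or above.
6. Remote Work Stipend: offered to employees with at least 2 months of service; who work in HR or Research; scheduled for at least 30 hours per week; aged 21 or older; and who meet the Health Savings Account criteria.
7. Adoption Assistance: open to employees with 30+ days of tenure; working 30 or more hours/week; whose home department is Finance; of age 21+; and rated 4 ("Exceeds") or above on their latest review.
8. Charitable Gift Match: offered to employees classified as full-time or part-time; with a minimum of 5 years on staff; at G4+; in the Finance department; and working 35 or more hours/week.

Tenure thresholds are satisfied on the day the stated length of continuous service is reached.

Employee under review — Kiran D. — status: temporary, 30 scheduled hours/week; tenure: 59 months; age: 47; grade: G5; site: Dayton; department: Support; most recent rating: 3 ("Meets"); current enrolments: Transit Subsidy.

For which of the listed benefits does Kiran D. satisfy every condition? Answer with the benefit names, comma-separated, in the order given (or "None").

Volunteer Time Off, Transit Subsidy

Annual Bonus Plan — status temporary ✓; service 59 months ≥ 18 months ✓; age 47 ≥ 21 ✓; 30 hrs/wk < 32 ✗ → not eligible.
Commuter Stipend — status temporary ✓; service 59 months ≥ 18 months ✓; rating 3 < 4 ✗ → not eligible.
Health Savings Account — service 59 months ≥ 45 days ✓; site Dayton ✗ (not Denver or Richmond) → not eligible.
Volunteer Time Off — status temporary ✓ (not excluded); service 59 months ≥ 1 year (≈365 days) ✓; 30 hrs/wk ≥ 15 ✓ → eligible.
Transit Subsidy — status temporary ✓; service 59 months ≥ 90 days ✓; 30 hrs/wk ≥ 25 ✓; rating 3 ≥ 3 ✓; grade G5 ≥ G3 ✓ → eligible.
Remote Work Stipend — service 59 months ≥ 2 months ✓; dept Support ✗ → not eligible.
Adoption Assistance — service 59 months ≥ 30 days ✓; 30 hrs/wk ≥ 30 ✓; dept Support ✗ → not eligible.
Charitable Gift Match — status temporary ✗ (requires full-time or part-time) → not eligible.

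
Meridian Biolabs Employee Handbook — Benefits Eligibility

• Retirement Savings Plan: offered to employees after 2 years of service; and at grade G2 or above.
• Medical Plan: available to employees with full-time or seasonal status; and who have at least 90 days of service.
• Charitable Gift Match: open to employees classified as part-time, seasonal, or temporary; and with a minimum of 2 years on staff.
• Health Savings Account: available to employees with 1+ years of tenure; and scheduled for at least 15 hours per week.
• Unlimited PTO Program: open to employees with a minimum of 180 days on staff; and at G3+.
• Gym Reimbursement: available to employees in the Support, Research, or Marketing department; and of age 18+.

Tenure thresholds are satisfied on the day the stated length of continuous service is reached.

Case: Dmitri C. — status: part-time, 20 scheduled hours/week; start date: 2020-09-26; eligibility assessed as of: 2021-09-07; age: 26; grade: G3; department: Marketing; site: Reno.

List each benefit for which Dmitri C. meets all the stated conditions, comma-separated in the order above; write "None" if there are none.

Unlimited PTO Program, Gym Reimbursement

Service from 2020-09-26 to 2021-09-07: 346 days.
Retirement Savings Plan — service 346 days < 2 years (≈730 days) ✗ → not eligible.
Medical Plan — status part-time ✗ (requires full-time or seasonal) → not eligible.
Charitable Gift Match — status part-time ✓; service 346 days < 2 years (≈730 days) ✗ → not eligible.
Health Savings Account — service 346 days < 1 year (≈365 days) ✗ → not eligible.
Unlimited PTO Program — service 346 days ≥ 180 days ✓; grade G3 ≥ G3 ✓ → eligible.
Gym Reimbursement — dept Marketing ✓; age 26 ≥ 18 ✓ → eligible.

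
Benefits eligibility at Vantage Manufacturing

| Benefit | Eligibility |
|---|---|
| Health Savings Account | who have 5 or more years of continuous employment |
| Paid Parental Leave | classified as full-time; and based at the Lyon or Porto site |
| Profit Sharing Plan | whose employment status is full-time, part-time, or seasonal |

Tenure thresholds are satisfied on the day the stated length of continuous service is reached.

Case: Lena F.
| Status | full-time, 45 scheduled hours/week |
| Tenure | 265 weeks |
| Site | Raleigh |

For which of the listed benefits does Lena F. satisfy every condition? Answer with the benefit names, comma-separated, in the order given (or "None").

Health Savings Account — service 265 weeks ≥ 5 years (≈1825 days) ✓ → eligible.
Paid Parental Leave — status full-time ✓; site Raleigh ✗ (not Lyon or Porto) → not eligible.
Profit Sharing Plan — status full-time ✓ → eligible.

Health Savings Account, Profit Sharing Plan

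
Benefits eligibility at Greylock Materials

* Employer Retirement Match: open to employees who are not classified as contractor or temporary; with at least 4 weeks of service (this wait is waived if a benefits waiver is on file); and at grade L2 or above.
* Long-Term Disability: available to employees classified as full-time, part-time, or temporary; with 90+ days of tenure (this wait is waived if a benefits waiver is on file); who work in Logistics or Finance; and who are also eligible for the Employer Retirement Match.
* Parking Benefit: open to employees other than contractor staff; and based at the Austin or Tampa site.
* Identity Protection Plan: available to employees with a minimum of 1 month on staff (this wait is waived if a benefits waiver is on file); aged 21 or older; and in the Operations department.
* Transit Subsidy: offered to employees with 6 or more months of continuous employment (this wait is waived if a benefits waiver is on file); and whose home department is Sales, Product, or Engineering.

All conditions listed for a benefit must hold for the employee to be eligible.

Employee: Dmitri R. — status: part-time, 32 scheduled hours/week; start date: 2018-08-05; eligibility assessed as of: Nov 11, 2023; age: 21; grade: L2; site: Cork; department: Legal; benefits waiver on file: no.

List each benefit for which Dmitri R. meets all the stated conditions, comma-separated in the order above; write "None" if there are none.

Employer Retirement Match

Service from 2018-08-05 to Nov 11, 2023: 1924 days.
Employer Retirement Match — status part-time ✓ (not excluded); no waiver, service 1924 days ≥ 4 weeks (≈28 days) ✓; grade L2 ≥ L2 ✓ → eligible.
Long-Term Disability — status part-time ✓; no waiver, service 1924 days ≥ 90 days ✓; dept Legal ✗ → not eligible.
Parking Benefit — status part-time ✓ (not excluded); site Cork ✗ (not Austin or Tampa) → not eligible.
Identity Protection Plan — no waiver, service 1924 days ≥ 1 month (≈30 days) ✓; age 21 ≥ 21 ✓; dept Legal ✗ → not eligible.
Transit Subsidy — no waiver, service 1924 days ≥ 6 months (≈180 days) ✓; dept Legal ✗ → not eligible.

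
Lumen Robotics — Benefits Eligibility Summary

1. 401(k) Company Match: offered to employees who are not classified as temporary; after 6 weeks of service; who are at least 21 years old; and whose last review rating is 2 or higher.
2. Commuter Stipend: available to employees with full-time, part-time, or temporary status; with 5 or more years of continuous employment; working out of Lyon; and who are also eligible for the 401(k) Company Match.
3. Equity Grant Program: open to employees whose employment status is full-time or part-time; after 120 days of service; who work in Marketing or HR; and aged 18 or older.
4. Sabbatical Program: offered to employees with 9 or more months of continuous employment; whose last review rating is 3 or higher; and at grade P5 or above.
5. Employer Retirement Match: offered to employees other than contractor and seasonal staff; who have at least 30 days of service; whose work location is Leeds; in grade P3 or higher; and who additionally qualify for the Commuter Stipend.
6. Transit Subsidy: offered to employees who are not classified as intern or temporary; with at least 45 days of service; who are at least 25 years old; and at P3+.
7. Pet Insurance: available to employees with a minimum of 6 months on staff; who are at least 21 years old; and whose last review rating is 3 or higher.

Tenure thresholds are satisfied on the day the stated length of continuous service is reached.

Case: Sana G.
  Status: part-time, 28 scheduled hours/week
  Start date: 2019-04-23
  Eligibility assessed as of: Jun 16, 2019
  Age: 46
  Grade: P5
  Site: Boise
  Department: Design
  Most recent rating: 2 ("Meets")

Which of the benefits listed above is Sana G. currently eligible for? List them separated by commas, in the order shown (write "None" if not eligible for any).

Service from 2019-04-23 to Jun 16, 2019: 54 days.
401(k) Company Match — status part-time ✓ (not excluded); service 54 days ≥ 6 weeks (≈42 days) ✓; age 46 ≥ 21 ✓; rating 2 ≥ 2 ✓ → eligible.
Commuter Stipend — status part-time ✓; service 54 days < 5 years (≈1825 days) ✗ → not eligible.
Equity Grant Program — status part-time ✓; service 54 days < 120 days ✗ → not eligible.
Sabbatical Program — service 54 days < 9 months (≈270 days) ✗ → not eligible.
Employer Retirement Match — status part-time ✓ (not excluded); service 54 days ≥ 30 days ✓; site Boise ✗ (not Leeds) → not eligible.
Transit Subsidy — status part-time ✓ (not excluded); service 54 days ≥ 45 days ✓; age 46 ≥ 25 ✓; grade P5 ≥ P3 ✓ → eligible.
Pet Insurance — service 54 days < 6 months (≈180 days) ✗ → not eligible.

401(k) Company Match, Transit Subsidy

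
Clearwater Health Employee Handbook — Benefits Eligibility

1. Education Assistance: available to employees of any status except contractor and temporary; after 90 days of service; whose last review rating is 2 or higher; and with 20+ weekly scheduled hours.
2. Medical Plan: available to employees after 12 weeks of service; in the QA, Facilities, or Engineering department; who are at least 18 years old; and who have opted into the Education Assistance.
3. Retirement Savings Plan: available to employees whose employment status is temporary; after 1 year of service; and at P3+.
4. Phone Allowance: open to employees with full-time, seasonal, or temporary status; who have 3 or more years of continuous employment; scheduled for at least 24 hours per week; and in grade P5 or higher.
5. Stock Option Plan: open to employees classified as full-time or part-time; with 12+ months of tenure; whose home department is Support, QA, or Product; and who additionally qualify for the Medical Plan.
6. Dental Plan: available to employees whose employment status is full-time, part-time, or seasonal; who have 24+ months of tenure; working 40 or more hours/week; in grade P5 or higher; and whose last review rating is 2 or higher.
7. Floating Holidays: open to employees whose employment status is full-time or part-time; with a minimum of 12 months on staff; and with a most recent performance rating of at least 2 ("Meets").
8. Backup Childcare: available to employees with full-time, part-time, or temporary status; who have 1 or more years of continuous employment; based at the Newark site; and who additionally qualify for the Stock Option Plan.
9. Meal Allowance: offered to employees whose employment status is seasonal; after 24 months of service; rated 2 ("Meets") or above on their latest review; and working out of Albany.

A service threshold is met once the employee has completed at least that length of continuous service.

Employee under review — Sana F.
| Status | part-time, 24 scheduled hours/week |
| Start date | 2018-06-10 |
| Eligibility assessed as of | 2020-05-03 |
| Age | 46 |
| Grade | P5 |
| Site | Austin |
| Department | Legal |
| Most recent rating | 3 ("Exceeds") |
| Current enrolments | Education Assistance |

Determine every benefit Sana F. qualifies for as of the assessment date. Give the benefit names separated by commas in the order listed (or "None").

Service from 2018-06-10 to 2020-05-03: 693 days.
Education Assistance — status part-time ✓ (not excluded); service 693 days ≥ 90 days ✓; rating 3 ≥ 2 ✓; 24 hrs/wk ≥ 20 ✓ → eligible.
Medical Plan — service 693 days ≥ 12 weeks (≈84 days) ✓; dept Legal ✗ → not eligible.
Retirement Savings Plan — status part-time ✗ (requires temporary) → not eligible.
Phone Allowance — status part-time ✗ (requires full-time, seasonal, or temporary) → not eligible.
Stock Option Plan — status part-time ✓; service 693 days ≥ 12 months (≈360 days) ✓; dept Legal ✗ → not eligible.
Dental Plan — status part-time ✓; service 693 days < 24 months (≈720 days) ✗ → not eligible.
Floating Holidays — status part-time ✓; service 693 days ≥ 12 months (≈360 days) ✓; rating 3 ≥ 2 ✓ → eligible.
Backup Childcare — status part-time ✓; service 693 days ≥ 1 year (≈365 days) ✓; site Austin ✗ (not Newark) → not eligible.
Meal Allowance — status part-time ✗ (requires seasonal) → not eligible.

Education Assistance, Floating Holidays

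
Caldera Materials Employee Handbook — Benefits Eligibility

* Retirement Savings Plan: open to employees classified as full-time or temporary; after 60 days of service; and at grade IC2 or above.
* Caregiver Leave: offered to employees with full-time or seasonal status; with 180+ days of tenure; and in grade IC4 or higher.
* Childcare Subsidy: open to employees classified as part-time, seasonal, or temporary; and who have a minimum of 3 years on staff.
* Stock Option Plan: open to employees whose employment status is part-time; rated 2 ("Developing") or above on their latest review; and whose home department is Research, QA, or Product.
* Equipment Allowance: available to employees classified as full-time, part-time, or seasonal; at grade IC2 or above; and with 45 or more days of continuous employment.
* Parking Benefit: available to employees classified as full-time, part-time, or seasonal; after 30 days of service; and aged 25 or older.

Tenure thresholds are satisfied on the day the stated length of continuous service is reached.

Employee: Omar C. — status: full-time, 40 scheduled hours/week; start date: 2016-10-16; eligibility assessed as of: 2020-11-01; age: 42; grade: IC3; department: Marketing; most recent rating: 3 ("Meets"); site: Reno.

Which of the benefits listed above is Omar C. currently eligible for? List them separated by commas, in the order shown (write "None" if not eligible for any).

Service from 2016-10-16 to 2020-11-01: 1477 days.
Retirement Savings Plan — status full-time ✓; service 1477 days ≥ 60 days ✓; grade IC3 ≥ IC2 ✓ → eligible.
Caregiver Leave — status full-time ✓; service 1477 days ≥ 180 days ✓; grade IC3 < IC4 ✗ → not eligible.
Childcare Subsidy — status full-time ✗ (requires part-time, seasonal, or temporary) → not eligible.
Stock Option Plan — status full-time ✗ (requires part-time) → not eligible.
Equipment Allowance — status full-time ✓; grade IC3 ≥ IC2 ✓; service 1477 days ≥ 45 days ✓ → eligible.
Parking Benefit — status full-time ✓; service 1477 days ≥ 30 days ✓; age 42 ≥ 25 ✓ → eligible.

Retirement Savings Plan, Equipment Allowance, Parking Benefit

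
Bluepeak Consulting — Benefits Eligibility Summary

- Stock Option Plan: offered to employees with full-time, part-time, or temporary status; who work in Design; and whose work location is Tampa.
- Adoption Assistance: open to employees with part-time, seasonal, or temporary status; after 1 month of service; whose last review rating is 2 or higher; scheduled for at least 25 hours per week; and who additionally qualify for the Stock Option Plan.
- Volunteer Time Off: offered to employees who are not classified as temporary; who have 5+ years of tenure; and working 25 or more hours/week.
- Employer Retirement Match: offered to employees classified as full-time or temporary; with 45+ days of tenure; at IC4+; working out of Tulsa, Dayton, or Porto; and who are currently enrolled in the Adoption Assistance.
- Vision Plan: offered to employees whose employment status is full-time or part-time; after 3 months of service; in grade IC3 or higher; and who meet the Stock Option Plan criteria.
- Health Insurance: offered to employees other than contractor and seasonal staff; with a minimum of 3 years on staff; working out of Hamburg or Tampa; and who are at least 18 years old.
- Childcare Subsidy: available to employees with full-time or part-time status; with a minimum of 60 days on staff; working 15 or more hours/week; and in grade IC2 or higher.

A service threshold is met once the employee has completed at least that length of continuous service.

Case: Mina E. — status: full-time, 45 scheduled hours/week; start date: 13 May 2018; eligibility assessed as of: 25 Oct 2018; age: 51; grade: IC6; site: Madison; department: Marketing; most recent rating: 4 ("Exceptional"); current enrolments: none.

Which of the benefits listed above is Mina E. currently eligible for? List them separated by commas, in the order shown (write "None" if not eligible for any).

Childcare Subsidy

Service from 13 May 2018 to 25 Oct 2018: 165 days.
Stock Option Plan — status full-time ✓; dept Marketing ✗ → not eligible.
Adoption Assistance — status full-time ✗ (requires part-time, seasonal, or temporary) → not eligible.
Volunteer Time Off — status full-time ✓ (not excluded); service 165 days < 5 years (≈1825 days) ✗ → not eligible.
Employer Retirement Match — status full-time ✓; service 165 days ≥ 45 days ✓; grade IC6 ≥ IC4 ✓; site Madison ✗ (not Tulsa, Dayton, or Porto) → not eligible.
Vision Plan — status full-time ✓; service 165 days ≥ 3 months (≈90 days) ✓; grade IC6 ≥ IC3 ✓; not eligible for Stock Option Plan ✗ → not eligible.
Health Insurance — status full-time ✓ (not excluded); service 165 days < 3 years (≈1095 days) ✗ → not eligible.
Childcare Subsidy — status full-time ✓; service 165 days ≥ 60 days ✓; 45 hrs/wk ≥ 15 ✓; grade IC6 ≥ IC2 ✓ → eligible.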